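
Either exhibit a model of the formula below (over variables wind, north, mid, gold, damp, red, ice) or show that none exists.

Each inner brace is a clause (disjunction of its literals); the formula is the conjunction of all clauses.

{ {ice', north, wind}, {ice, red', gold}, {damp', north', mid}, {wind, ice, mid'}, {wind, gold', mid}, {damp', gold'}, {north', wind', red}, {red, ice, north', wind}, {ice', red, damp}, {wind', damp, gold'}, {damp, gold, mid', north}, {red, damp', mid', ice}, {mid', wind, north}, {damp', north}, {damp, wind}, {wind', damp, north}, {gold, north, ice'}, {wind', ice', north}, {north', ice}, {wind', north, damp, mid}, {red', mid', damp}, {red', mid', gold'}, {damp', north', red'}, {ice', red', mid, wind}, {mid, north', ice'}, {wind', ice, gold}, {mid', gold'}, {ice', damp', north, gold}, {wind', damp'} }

wind ↦ 0, north ↦ 1, mid ↦ 1, gold ↦ 0, damp ↦ 1, red ↦ 0, ice ↦ 1

Case damp = 1:
From the singleton clause (gold'), gold = 0.
From the singleton clause (north), north = 1.
From the singleton clause (mid), mid = 1.
From the singleton clause (ice), ice = 1.
From the singleton clause (red'), red = 0.
From the singleton clause (wind'), wind = 0.
Every clause now holds.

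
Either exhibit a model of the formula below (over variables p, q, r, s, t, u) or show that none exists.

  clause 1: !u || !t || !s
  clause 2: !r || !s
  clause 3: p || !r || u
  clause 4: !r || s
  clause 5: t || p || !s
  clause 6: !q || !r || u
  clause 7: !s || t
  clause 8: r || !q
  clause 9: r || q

Try r = false.
(!q) alone gives q = false.
That conflicts with the unit clause (q).
Backtrack on r: now try r = true.
(!s) alone gives s = false.
That conflicts with the unit clause (s).
Both values of r lead to a conflict.

UNSATISFIABLE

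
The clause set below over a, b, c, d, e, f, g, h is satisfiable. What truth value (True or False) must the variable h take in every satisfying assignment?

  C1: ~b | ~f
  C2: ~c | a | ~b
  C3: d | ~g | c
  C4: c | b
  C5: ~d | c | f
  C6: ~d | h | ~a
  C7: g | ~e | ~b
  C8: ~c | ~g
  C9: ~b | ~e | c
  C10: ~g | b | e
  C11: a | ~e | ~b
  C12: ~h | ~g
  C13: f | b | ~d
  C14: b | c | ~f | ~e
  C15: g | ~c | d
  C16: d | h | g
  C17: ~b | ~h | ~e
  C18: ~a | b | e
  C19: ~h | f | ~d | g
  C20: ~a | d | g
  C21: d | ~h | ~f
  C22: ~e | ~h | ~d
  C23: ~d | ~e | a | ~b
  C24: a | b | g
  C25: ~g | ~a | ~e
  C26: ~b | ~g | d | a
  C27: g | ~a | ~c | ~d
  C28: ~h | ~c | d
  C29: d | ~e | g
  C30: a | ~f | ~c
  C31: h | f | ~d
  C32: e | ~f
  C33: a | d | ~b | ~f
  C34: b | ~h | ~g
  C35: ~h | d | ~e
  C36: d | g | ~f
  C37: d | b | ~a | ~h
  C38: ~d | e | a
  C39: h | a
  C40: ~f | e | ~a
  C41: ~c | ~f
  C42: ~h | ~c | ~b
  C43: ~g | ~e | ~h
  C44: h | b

Suppose h = 0.
The clause (a) is unit, so a = 1.
The clause (~d) is unit, so d = 0.
The clause (g) is unit, so g = 1.
The clause (c) is unit, so c = 1.
That conflicts with the unit clause (~c).
So every satisfying assignment has h = True.

True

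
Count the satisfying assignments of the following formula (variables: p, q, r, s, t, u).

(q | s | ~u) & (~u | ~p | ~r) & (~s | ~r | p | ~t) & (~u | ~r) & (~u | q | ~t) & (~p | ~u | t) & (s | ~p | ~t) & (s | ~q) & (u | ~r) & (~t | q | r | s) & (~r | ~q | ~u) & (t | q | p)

There are 2^6 = 64 truth assignments over (p, q, r, s, t, u).
Split on p. With p = 1, the clauses containing p are satisfied and ~p drops from the rest; 6 of the 2^5 = 32 assignments to the other variables satisfy what remains.
With p = 0, by the same count on the reduced clause set, 5 assignments work.
Total: 6 + 5 = 11.

11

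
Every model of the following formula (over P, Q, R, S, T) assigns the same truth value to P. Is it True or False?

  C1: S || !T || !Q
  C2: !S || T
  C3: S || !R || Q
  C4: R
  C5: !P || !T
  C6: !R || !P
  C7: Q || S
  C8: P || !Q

Suppose P = true.
From the singleton clause (R), R = true.
Now (!R) is unsatisfied and unit — conflict.
So every satisfying assignment has P = False.

False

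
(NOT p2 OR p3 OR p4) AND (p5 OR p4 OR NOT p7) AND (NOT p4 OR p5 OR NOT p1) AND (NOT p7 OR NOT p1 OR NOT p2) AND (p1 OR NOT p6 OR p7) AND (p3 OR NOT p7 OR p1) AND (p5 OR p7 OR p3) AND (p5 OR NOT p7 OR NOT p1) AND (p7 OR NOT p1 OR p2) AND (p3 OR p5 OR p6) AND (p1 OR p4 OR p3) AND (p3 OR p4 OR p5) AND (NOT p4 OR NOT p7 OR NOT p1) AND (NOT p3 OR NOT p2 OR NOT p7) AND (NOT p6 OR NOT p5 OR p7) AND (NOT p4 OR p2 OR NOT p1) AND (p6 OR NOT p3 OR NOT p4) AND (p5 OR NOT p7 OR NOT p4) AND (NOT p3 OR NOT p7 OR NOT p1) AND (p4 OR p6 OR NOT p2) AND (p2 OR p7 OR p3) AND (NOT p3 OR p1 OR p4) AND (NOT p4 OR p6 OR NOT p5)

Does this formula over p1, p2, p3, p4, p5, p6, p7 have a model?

Yes, satisfiable

Case p2 = false:
Case p7 = true:
Case p5 = true:
Case p3 = false:
Unit clause (p1) forces p1 = true.
Unit clause (NOT p4) forces p4 = false.
No clause remains; p6 is free.
A satisfying assignment: p1=true, p2=false, p3=false, p4=false, p5=true, p6=false, p7=true.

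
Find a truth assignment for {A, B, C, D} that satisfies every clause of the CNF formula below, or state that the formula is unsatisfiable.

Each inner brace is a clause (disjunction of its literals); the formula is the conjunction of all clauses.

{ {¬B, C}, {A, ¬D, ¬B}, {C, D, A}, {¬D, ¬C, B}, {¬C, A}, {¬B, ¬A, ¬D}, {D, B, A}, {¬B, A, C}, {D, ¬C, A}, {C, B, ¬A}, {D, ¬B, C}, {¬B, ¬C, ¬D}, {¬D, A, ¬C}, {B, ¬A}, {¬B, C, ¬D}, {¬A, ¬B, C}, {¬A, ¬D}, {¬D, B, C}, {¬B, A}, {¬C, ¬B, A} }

A ↦ True; B ↦ True; C ↦ True; D ↦ False

Branch on B: set B = True.
From the singleton clause (C), C = True.
From the singleton clause (A), A = True.
From the singleton clause (¬D), D = False.
All clauses are satisfied.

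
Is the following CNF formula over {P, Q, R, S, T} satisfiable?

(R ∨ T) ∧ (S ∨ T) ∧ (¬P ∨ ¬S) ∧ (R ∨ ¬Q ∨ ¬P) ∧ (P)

From the singleton clause (P), P = True.
From the singleton clause (¬S), S = False.
From the singleton clause (T), T = True.
Branch on R: set R = False.
From the singleton clause (¬Q), Q = False.
Every clause now holds.
A satisfying assignment: P ↦ True,  Q ↦ False,  R ↦ False,  S ↦ False,  T ↦ True.

Yes, satisfiable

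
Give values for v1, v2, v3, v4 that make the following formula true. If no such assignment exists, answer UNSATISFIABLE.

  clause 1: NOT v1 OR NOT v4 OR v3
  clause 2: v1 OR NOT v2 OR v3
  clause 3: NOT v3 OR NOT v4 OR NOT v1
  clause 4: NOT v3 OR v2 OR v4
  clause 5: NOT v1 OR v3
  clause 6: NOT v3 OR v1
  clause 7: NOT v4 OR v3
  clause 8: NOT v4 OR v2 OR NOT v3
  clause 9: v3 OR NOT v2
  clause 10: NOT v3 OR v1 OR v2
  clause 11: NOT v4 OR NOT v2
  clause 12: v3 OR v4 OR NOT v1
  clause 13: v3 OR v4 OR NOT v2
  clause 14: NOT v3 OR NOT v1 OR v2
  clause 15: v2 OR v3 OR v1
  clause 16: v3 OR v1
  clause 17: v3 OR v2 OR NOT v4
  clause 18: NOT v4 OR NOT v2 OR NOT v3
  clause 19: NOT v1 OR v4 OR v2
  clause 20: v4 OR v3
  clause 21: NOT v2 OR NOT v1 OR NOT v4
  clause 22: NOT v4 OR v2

v1 ↦ true,  v2 ↦ true,  v3 ↦ true,  v4 ↦ false

Branch on v1: set v1 = true.
Unit clause (v3) forces v3 = true.
Unit clause (NOT v4) forces v4 = false.
Unit clause (v2) forces v2 = true.
All clauses are satisfied.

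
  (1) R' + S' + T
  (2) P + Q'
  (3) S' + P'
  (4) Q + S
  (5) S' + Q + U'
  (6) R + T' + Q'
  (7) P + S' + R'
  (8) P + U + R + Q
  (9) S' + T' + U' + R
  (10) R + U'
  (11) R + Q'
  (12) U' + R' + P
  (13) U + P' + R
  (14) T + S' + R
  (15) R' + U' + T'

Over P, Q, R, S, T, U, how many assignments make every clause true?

3

There are 2^6 = 64 truth assignments over (P, Q, R, S, T, U).
Split on Q. With Q = 1, the clauses containing Q are satisfied and Q' drops from the rest; 3 of the 2^5 = 32 assignments to the other variables satisfy what remains.
With Q = 0, by the same count on the reduced clause set, 0 assignments work.
(One model: P=T, Q=T, R=T, S=F, T=F, U=F.)
Total: 3 + 0 = 3.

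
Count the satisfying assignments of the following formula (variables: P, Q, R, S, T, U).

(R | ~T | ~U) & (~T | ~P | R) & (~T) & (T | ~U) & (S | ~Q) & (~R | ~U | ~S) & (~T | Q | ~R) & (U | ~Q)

There are 2^6 = 64 truth assignments over (P, Q, R, S, T, U).
Split on P. With P = 1, the clauses containing P are satisfied and ~P drops from the rest; 4 of the 2^5 = 32 assignments to the other variables satisfy what remains.
With P = 0, by the same count on the reduced clause set, 4 assignments work.
(One model: P=F, Q=F, R=F, S=F, T=F, U=F.)
Total: 4 + 4 = 8.

8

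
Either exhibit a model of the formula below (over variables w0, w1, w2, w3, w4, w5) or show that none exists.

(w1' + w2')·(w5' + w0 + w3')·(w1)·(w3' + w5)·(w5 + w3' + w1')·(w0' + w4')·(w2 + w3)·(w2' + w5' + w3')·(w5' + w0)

w0: 1,  w1: 1,  w2: 0,  w3: 1,  w4: 0,  w5: 1

Unit clause (w1) forces w1 = 1.
Unit clause (w2') forces w2 = 0.
Unit clause (w3) forces w3 = 1.
Unit clause (w5) forces w5 = 1.
Unit clause (w0) forces w0 = 1.
Unit clause (w4') forces w4 = 0.
Every clause now holds.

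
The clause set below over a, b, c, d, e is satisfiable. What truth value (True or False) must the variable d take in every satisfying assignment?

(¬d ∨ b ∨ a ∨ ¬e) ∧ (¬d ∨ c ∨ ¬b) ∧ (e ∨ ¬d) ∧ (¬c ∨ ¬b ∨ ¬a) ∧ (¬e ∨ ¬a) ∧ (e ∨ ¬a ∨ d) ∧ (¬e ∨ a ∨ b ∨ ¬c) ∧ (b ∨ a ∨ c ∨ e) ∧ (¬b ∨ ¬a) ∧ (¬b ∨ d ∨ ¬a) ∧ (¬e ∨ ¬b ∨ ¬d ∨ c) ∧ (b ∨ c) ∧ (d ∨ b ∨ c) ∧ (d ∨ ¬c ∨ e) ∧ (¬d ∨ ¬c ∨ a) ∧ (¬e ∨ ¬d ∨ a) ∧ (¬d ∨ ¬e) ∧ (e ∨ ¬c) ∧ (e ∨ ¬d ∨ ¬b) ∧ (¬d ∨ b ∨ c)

Suppose d = True.
The clause (e) is unit, so e = True.
Now (¬e) is unsatisfied and unit — conflict.
So every satisfying assignment has d = False.

False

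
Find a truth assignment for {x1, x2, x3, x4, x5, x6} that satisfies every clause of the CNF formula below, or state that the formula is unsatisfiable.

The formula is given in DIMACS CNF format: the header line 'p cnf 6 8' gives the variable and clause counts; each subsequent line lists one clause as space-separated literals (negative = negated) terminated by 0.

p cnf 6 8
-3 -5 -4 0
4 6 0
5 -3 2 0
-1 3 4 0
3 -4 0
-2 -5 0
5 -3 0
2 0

The clause (x2) is unit, so x2 = True.
The clause (¬x5) is unit, so x5 = False.
The clause (¬x3) is unit, so x3 = False.
The clause (¬x4) is unit, so x4 = False.
The clause (x6) is unit, so x6 = True.
The clause (¬x1) is unit, so x1 = False.
All clauses are satisfied.

x1: False; x2: True; x3: False; x4: False; x5: False; x6: True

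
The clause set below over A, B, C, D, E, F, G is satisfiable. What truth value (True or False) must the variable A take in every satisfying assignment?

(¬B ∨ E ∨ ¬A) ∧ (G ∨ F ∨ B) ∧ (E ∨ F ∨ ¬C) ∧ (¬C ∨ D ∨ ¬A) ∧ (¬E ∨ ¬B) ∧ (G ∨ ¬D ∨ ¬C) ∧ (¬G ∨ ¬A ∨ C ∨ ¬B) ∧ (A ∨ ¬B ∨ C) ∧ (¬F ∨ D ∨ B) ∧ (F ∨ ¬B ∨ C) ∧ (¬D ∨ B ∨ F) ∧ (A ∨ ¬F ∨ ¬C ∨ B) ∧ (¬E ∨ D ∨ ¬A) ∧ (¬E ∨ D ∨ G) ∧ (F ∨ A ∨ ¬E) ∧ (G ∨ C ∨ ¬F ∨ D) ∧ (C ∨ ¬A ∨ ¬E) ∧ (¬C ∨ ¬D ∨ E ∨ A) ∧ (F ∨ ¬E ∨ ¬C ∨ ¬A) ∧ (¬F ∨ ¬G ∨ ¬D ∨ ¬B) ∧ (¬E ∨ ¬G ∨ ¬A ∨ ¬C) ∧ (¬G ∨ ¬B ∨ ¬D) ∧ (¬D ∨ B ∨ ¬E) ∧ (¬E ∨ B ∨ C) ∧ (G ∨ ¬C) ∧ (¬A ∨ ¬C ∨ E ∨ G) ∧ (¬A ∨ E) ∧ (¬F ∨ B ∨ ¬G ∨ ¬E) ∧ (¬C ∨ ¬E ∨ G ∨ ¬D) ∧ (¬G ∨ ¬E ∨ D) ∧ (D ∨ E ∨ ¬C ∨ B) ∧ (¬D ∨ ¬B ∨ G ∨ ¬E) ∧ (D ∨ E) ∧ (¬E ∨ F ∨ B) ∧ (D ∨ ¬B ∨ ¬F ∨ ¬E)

False

Suppose A = True.
The clause (E) is unit, so E = True.
The clause (¬B) is unit, so B = False.
The clause (D) is unit, so D = True.
That conflicts with the unit clause (¬D).
So every satisfying assignment has A = False.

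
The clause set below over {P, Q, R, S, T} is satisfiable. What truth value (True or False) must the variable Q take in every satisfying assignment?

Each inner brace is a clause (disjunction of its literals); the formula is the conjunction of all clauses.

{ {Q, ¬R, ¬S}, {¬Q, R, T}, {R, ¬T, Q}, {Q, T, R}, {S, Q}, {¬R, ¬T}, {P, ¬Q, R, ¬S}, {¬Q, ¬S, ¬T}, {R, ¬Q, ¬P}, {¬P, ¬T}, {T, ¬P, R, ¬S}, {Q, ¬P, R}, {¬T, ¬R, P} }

True

Suppose Q = False.
(S) alone gives S = True.
(¬R) alone gives R = False.
(¬T) alone gives T = False.
But (T) is also a unit clause — contradiction.
So every satisfying assignment has Q = True.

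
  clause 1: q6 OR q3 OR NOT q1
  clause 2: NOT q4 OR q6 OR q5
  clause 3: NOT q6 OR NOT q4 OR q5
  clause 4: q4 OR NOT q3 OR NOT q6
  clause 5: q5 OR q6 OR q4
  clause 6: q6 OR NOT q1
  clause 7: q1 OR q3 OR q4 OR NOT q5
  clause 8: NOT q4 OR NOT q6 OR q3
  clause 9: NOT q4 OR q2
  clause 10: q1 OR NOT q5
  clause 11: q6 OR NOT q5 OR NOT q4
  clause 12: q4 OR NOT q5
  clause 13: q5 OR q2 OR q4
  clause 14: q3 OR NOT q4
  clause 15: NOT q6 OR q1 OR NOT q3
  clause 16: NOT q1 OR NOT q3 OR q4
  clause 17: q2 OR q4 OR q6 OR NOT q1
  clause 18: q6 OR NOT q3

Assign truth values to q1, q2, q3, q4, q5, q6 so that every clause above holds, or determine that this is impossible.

q1 ↦ true, q2 ↦ true, q3 ↦ false, q4 ↦ false, q5 ↦ false, q6 ↦ true

Case q6 = true:
Case q4 = false:
(NOT q3) alone gives q3 = false.
(NOT q5) alone gives q5 = false.
(q2) alone gives q2 = true.
Every clause is now satisfied; q1 is unconstrained.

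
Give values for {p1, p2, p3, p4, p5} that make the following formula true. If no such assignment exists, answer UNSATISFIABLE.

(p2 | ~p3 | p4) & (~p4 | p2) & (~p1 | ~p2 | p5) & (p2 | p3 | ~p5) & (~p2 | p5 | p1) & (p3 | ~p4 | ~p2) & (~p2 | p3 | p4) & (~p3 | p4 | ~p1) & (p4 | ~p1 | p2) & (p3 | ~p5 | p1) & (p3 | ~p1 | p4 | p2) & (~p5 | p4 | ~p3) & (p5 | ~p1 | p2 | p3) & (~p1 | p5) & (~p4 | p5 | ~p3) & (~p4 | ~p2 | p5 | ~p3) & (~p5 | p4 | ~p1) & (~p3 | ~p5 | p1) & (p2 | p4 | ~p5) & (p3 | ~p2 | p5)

Case p4 = 1:
Unit clause (p2) forces p2 = 1.
Unit clause (p3) forces p3 = 1.
Unit clause (p5) forces p5 = 1.
Unit clause (p1) forces p1 = 1.
Every clause now holds.

p1: 1, p2: 1, p3: 1, p4: 1, p5: 1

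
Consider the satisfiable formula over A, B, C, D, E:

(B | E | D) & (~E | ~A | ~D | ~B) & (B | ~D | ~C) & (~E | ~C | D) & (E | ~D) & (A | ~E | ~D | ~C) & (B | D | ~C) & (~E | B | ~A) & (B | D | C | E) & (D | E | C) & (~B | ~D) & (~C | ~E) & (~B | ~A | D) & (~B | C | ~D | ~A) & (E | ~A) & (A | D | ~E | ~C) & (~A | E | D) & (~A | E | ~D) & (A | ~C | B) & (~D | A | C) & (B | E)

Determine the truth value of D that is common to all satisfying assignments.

Suppose D = 1.
(E) alone gives E = 1.
(~B) alone gives B = 0.
(~C) alone gives C = 0.
(~A) alone gives A = 0.
That conflicts with the unit clause (A).
So every satisfying assignment has D = False.

False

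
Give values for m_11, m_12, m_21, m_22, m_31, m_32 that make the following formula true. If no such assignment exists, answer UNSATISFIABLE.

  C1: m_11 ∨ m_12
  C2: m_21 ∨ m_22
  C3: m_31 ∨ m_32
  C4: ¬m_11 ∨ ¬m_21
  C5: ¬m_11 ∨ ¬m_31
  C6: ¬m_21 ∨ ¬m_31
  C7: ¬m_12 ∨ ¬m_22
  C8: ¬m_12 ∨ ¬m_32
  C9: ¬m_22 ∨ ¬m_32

UNSATISFIABLE

Branch on m_11: set m_11 = True.
From the singleton clause (¬m_21), m_21 = False.
From the singleton clause (m_22), m_22 = True.
From the singleton clause (¬m_31), m_31 = False.
From the singleton clause (m_32), m_32 = True.
But (¬m_32) is also a unit clause — contradiction.
So m_11 must be the other value — set m_11 = False.
From the singleton clause (m_12), m_12 = True.
From the singleton clause (¬m_22), m_22 = False.
From the singleton clause (m_21), m_21 = True.
From the singleton clause (¬m_31), m_31 = False.
From the singleton clause (m_32), m_32 = True.
But (¬m_32) is also a unit clause — contradiction.
Both values of m_11 lead to a conflict.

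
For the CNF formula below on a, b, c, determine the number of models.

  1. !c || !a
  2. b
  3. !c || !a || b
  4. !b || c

1

There are 2^3 = 8 truth assignments over (a, b, c).
Split on b. With b = true, the clauses containing b are satisfied and !b drops from the rest; 1 of the 2^2 = 4 assignments to the other variables satisfy what remains.
With b = false, by the same count on the reduced clause set, 0 assignments work.
Total: 1 + 0 = 1.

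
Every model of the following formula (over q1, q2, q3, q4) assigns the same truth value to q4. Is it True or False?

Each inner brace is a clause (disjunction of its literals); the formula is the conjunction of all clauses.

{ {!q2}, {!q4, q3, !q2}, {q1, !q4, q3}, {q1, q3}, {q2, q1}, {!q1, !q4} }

Suppose q4 = true.
From the singleton clause (!q2), q2 = false.
From the singleton clause (q1), q1 = true.
Now (!q1) is unsatisfied and unit — conflict.
So every satisfying assignment has q4 = False.

False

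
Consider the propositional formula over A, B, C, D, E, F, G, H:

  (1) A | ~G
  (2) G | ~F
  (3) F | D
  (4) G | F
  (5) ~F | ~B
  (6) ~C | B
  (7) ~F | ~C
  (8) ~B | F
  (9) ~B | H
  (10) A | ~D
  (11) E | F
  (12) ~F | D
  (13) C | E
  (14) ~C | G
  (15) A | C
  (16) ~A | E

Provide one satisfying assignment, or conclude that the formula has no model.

Suppose A = 1.
From the singleton clause (E), E = 1.
Suppose G = 1.
Suppose F = 0.
From the singleton clause (D), D = 1.
From the singleton clause (~B), B = 0.
From the singleton clause (~C), C = 0.
No clause remains; H is free.

A=1, B=0, C=0, D=1, E=1, F=0, G=1, H=0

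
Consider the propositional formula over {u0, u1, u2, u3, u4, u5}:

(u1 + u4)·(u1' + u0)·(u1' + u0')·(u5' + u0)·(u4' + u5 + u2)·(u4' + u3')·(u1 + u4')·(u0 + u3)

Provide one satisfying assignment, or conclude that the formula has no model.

Try u1 = 1.
The clause (u0) is unit, so u0 = 1.
But (u0') is also a unit clause — contradiction.
Undo u1 and try u1 = 0.
The clause (u4) is unit, so u4 = 1.
But (u4') is also a unit clause — contradiction.
Neither u1 = 1 nor u1 = 0 works.

UNSATISFIABLE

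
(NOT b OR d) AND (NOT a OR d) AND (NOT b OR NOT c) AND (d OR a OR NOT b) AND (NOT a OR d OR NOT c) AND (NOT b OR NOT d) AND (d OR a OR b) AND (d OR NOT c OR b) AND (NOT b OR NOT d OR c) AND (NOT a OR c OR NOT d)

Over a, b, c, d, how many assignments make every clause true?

There are 2^4 = 16 truth assignments over (a, b, c, d).
Check each against the 10 clauses (columns in the order a, b, c, d):
  F F F F  ✗ fails (d OR a OR b)
  F F F T  ✓ satisfies all
  F F T F  ✗ fails (d OR a OR b)
  F F T T  ✓ satisfies all
  F T F F  ✗ fails (NOT b OR d)
  F T F T  ✗ fails (NOT b OR NOT d)
  F T T F  ✗ fails (NOT b OR d)
  F T T T  ✗ fails (NOT b OR NOT c)
  T F F F  ✗ fails (NOT a OR d)
  T F F T  ✗ fails (NOT a OR c OR NOT d)
  T F T F  ✗ fails (NOT a OR d)
  T F T T  ✓ satisfies all
  T T F F  ✗ fails (NOT b OR d)
  T T F T  ✗ fails (NOT b OR NOT d)
  T T T F  ✗ fails (NOT b OR d)
  T T T T  ✗ fails (NOT b OR NOT c)
3 of the 16 rows are models.

3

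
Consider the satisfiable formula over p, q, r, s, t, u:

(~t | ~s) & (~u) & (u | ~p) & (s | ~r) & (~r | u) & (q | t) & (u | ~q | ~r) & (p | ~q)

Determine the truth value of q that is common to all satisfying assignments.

Suppose q = 1.
The clause (~u) is unit, so u = 0.
The clause (~p) is unit, so p = 0.
That conflicts with the unit clause (p).
So every satisfying assignment has q = False.

False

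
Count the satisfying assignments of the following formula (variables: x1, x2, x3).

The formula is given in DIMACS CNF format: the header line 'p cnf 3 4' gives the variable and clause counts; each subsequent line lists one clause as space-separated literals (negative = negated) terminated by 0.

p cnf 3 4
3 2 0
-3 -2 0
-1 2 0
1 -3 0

There are 2^3 = 8 truth assignments over (x1, x2, x3).
Check each against the 4 clauses (columns in the order x1, x2, x3):
  F F F  ✗ fails (x3 ∨ x2)
  F F T  ✗ fails (x1 ∨ ¬x3)
  F T F  ✓ satisfies all
  F T T  ✗ fails (¬x3 ∨ ¬x2)
  T F F  ✗ fails (x3 ∨ x2)
  T F T  ✗ fails (¬x1 ∨ x2)
  T T F  ✓ satisfies all
  T T T  ✗ fails (¬x3 ∨ ¬x2)
2 of the 8 rows are models.

2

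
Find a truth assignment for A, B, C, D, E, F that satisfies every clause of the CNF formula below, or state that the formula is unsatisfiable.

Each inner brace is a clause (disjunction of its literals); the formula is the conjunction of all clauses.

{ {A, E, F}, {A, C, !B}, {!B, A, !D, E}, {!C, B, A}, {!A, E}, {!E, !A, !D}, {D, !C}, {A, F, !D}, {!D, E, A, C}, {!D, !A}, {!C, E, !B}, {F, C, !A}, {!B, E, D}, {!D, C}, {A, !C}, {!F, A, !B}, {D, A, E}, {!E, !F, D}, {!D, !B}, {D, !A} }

Case A = false:
The clause (!C) is unit, so C = false.
The clause (!B) is unit, so B = false.
The clause (!D) is unit, so D = false.
The clause (E) is unit, so E = true.
The clause (!F) is unit, so F = false.
This assignment satisfies each clause.

A ↦ false, B ↦ false, C ↦ false, D ↦ false, E ↦ true, F ↦ false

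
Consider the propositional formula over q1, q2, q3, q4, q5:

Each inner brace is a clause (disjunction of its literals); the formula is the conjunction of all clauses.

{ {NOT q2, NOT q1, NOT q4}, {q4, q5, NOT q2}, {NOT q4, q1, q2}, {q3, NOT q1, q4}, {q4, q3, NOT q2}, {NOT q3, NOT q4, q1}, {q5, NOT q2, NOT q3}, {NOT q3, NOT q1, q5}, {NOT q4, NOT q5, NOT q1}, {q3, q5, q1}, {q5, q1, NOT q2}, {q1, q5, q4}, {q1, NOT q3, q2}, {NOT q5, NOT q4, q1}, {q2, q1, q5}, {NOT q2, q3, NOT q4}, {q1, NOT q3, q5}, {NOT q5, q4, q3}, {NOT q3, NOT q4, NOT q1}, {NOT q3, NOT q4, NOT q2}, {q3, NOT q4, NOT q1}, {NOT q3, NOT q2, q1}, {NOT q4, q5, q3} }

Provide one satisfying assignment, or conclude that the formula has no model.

q1=true, q2=true, q3=true, q4=false, q5=true

Branch on q2: set q2 = true.
Branch on q1: set q1 = true.
From the singleton clause (NOT q4), q4 = false.
From the singleton clause (q5), q5 = true.
From the singleton clause (q3), q3 = true.
All clauses are satisfied.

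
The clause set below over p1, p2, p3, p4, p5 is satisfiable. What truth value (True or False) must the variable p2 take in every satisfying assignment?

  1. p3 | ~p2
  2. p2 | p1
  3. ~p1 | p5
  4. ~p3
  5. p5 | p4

Suppose p2 = 1.
Unit clause (p3) forces p3 = 1.
Now (~p3) is unsatisfied and unit — conflict.
So every satisfying assignment has p2 = False.

False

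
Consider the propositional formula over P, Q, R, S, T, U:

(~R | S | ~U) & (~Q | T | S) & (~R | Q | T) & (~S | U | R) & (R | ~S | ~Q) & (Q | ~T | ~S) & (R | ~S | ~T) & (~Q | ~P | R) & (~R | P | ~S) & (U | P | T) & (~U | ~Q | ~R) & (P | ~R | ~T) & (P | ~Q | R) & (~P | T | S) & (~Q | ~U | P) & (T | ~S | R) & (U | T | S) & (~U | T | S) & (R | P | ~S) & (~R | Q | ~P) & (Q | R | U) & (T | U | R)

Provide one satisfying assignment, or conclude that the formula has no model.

Try R = 1.
Try S = 1.
(P) alone gives P = 1.
(Q) alone gives Q = 1.
(~U) alone gives U = 0.
No clause remains; T is free.

P ↦ 1,  Q ↦ 1,  R ↦ 1,  S ↦ 1,  T ↦ 1,  U ↦ 0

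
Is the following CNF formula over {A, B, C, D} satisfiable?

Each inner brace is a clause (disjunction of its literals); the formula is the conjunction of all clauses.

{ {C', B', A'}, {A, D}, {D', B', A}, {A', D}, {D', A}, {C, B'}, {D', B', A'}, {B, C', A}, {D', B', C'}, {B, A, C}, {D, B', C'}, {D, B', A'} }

Yes, satisfiable

Suppose A = 1.
From the singleton clause (D), D = 1.
From the singleton clause (B'), B = 0.
Every clause is now satisfied; C is unconstrained.
A satisfying assignment: A=1; B=0; C=0; D=1.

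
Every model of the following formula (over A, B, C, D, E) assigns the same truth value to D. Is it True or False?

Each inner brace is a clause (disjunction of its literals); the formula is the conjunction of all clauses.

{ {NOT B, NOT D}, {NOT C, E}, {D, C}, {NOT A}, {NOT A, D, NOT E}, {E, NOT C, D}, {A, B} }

False

Suppose D = true.
Unit clause (NOT B) forces B = false.
Unit clause (NOT A) forces A = false.
That conflicts with the unit clause (A).
So every satisfying assignment has D = False.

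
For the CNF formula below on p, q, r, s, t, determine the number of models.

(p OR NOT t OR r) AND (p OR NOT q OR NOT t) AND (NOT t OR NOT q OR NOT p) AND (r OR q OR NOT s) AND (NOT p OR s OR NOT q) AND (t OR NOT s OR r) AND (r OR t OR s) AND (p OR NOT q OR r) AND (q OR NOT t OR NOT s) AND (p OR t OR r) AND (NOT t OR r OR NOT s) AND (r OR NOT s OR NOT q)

There are 2^5 = 32 truth assignments over (p, q, r, s, t).
Split on q. With q = true, the clauses containing q are satisfied and NOT q drops from the rest; 3 of the 2^4 = 16 assignments to the other variables satisfy what remains.
With q = false, by the same count on the reduced clause set, 7 assignments work.
Total: 3 + 7 = 10.

10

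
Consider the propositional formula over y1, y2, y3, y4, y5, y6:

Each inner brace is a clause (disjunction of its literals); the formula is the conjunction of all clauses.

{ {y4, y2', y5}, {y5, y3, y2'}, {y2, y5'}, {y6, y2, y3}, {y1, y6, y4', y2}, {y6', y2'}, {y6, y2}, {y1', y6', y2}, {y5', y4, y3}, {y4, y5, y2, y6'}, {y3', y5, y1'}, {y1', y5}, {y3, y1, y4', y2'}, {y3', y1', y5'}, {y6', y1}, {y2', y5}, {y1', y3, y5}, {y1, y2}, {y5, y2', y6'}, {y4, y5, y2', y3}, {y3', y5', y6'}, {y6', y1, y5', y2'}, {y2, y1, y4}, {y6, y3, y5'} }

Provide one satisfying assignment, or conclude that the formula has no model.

Suppose y2 = 1.
The clause (y6') is unit, so y6 = 0.
The clause (y5) is unit, so y5 = 1.
The clause (y3) is unit, so y3 = 1.
The clause (y1') is unit, so y1 = 0.
Every clause is now satisfied; y4 is unconstrained.

y1: 0,  y2: 1,  y3: 1,  y4: 1,  y5: 1,  y6: 0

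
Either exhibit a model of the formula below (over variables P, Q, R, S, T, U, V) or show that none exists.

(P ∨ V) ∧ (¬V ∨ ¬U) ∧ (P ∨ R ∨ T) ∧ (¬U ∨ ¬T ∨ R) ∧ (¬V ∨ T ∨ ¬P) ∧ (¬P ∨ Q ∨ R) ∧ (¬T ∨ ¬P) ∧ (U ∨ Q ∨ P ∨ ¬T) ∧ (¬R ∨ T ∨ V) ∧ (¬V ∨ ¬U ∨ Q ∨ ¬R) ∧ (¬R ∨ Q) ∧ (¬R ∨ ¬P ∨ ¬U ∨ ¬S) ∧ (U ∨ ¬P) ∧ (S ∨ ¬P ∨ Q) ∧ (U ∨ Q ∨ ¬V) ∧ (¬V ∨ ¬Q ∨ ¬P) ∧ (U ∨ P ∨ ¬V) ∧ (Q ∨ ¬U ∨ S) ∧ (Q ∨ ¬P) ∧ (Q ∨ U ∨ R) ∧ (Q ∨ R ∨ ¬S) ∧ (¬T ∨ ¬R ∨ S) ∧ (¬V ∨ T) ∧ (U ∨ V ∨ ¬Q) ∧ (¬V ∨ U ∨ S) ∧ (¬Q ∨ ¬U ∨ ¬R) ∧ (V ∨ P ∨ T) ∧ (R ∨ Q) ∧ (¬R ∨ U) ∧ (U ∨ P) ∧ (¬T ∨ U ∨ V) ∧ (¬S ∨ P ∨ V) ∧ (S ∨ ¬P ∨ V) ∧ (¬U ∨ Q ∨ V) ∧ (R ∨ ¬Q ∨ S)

P: True; Q: True; R: False; S: True; T: False; U: True; V: False

Branch on P: set P = True.
The clause (¬T) is unit, so T = False.
The clause (¬V) is unit, so V = False.
The clause (¬R) is unit, so R = False.
The clause (Q) is unit, so Q = True.
The clause (U) is unit, so U = True.
The clause (S) is unit, so S = True.
Every clause now holds.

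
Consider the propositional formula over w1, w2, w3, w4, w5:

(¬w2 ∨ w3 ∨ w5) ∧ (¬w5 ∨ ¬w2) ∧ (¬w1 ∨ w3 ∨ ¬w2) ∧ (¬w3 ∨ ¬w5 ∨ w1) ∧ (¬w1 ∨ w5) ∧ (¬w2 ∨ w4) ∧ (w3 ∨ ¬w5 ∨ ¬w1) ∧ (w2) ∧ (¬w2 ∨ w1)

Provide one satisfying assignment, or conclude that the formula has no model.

Unit clause (w2) forces w2 = True.
Unit clause (¬w5) forces w5 = False.
Unit clause (w3) forces w3 = True.
Unit clause (¬w1) forces w1 = False.
But (w1) is also a unit clause — contradiction.

UNSATISFIABLE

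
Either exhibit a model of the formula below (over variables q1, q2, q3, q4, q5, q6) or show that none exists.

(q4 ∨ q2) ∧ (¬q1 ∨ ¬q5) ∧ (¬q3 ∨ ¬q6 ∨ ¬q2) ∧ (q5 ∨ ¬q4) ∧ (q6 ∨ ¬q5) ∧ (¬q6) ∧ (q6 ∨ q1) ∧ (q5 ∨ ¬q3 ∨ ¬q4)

q1 ↦ True; q2 ↦ True; q3 ↦ True; q4 ↦ False; q5 ↦ False; q6 ↦ False

From the singleton clause (¬q6), q6 = False.
From the singleton clause (¬q5), q5 = False.
From the singleton clause (¬q4), q4 = False.
From the singleton clause (q2), q2 = True.
From the singleton clause (q1), q1 = True.
All clauses hold; q3 can take either value.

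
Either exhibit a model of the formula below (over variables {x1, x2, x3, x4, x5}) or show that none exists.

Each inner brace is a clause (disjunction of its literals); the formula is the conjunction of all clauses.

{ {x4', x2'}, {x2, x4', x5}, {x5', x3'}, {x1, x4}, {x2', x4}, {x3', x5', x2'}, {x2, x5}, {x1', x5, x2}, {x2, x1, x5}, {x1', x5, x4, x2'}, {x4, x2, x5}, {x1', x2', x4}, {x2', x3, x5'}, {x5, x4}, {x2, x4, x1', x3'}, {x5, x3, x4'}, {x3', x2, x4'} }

Branch on x4: set x4 = 0.
Unit clause (x1) forces x1 = 1.
Unit clause (x2') forces x2 = 0.
Unit clause (x5) forces x5 = 1.
Unit clause (x3') forces x3 = 0.
This assignment satisfies each clause.

x1: 1, x2: 0, x3: 0, x4: 0, x5: 1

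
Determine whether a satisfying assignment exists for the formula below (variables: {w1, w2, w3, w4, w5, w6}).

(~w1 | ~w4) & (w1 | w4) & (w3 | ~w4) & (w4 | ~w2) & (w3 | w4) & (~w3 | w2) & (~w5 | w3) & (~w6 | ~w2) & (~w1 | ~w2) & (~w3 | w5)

Try w1 = 0.
Unit clause (w4) forces w4 = 1.
Unit clause (w3) forces w3 = 1.
Unit clause (w2) forces w2 = 1.
Unit clause (~w6) forces w6 = 0.
Unit clause (w5) forces w5 = 1.
All clauses are satisfied.
A satisfying assignment: w1: 0; w2: 1; w3: 1; w4: 1; w5: 1; w6: 0.

Yes, satisfiable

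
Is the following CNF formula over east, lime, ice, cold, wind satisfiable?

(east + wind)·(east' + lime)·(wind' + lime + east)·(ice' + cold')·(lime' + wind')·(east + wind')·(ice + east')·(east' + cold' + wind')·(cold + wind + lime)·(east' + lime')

Case east = 1:
From the singleton clause (lime), lime = 1.
But (lime') is also a unit clause — contradiction.
Undo east and try east = 0.
From the singleton clause (wind), wind = 1.
But (wind') is also a unit clause — contradiction.
Neither east = 1 nor east = 0 works.
No assignment satisfies every clause.

No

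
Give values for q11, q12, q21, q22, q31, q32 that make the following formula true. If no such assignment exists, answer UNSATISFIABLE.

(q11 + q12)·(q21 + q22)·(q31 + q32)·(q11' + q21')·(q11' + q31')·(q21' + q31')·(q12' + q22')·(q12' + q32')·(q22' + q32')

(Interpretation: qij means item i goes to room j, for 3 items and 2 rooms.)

UNSATISFIABLE

Try q11 = 1.
The clause (q21') is unit, so q21 = 0.
The clause (q22) is unit, so q22 = 1.
The clause (q31') is unit, so q31 = 0.
The clause (q32) is unit, so q32 = 1.
That conflicts with the unit clause (q32').
So q11 must be the other value — set q11 = 0.
The clause (q12) is unit, so q12 = 1.
The clause (q22') is unit, so q22 = 0.
The clause (q21) is unit, so q21 = 1.
The clause (q31') is unit, so q31 = 0.
The clause (q32) is unit, so q32 = 1.
That conflicts with the unit clause (q32').
Neither q11 = 1 nor q11 = 0 works.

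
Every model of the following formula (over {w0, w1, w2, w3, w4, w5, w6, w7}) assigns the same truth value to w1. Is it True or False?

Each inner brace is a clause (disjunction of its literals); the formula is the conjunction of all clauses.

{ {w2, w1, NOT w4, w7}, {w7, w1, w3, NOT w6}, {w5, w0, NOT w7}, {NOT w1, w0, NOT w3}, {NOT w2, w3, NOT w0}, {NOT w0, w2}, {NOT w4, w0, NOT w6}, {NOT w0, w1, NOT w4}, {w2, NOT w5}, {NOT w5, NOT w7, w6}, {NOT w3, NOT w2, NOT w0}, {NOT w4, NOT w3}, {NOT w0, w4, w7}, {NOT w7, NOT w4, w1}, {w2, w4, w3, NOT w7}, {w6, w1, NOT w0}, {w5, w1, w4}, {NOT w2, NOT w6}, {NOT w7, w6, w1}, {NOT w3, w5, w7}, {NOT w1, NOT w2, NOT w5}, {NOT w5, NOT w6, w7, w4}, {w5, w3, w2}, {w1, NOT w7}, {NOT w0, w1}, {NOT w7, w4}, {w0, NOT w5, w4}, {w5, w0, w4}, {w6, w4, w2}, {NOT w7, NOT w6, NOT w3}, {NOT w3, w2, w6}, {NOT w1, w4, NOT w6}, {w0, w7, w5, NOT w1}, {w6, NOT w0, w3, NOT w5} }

Suppose w1 = true.
Case w0 = true:
(w2) alone gives w2 = true.
(w3) alone gives w3 = true.
But (NOT w3) is also a unit clause — contradiction.
Undo w0 and try w0 = false.
(NOT w3) alone gives w3 = false.
Case w5 = true:
(w2) alone gives w2 = true.
But (NOT w2) is also a unit clause — contradiction.
Undo w5 and try w5 = false.
(NOT w7) alone gives w7 = false.
But (w7) is also a unit clause — contradiction.
Either choice for w5 ends in contradiction.
Either choice for w0 ends in contradiction.
So every satisfying assignment has w1 = False.

False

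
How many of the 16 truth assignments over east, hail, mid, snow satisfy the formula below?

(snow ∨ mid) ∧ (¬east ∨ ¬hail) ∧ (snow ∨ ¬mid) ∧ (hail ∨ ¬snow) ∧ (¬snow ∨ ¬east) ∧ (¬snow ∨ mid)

There are 2^4 = 16 truth assignments over (east, hail, mid, snow).
Check each against the 6 clauses (columns in the order east, hail, mid, snow):
  F F F F  ✗ fails (snow ∨ mid)
  F F F T  ✗ fails (hail ∨ ¬snow)
  F F T F  ✗ fails (snow ∨ ¬mid)
  F F T T  ✗ fails (hail ∨ ¬snow)
  F T F F  ✗ fails (snow ∨ mid)
  F T F T  ✗ fails (¬snow ∨ mid)
  F T T F  ✗ fails (snow ∨ ¬mid)
  F T T T  ✓ satisfies all
  T F F F  ✗ fails (snow ∨ mid)
  T F F T  ✗ fails (hail ∨ ¬snow)
  T F T F  ✗ fails (snow ∨ ¬mid)
  T F T T  ✗ fails (hail ∨ ¬snow)
  T T F F  ✗ fails (snow ∨ mid)
  T T F T  ✗ fails (¬east ∨ ¬hail)
  T T T F  ✗ fails (¬east ∨ ¬hail)
  T T T T  ✗ fails (¬east ∨ ¬hail)
1 of the 16 rows is a model.

1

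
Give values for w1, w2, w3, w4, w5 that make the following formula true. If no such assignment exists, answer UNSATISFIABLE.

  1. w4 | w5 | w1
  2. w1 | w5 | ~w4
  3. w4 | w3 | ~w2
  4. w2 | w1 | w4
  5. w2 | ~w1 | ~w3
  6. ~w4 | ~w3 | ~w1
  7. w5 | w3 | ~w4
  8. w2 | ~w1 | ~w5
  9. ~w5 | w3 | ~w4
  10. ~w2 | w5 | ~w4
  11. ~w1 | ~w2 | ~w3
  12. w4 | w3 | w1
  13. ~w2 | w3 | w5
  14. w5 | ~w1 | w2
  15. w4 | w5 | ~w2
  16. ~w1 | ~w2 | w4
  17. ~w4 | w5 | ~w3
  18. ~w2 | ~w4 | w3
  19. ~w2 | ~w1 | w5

w1=0,  w2=1,  w3=1,  w4=1,  w5=1

Try w4 = 1.
Try w1 = 0.
Unit clause (w5) forces w5 = 1.
Unit clause (w3) forces w3 = 1.
No clause remains; w2 is free.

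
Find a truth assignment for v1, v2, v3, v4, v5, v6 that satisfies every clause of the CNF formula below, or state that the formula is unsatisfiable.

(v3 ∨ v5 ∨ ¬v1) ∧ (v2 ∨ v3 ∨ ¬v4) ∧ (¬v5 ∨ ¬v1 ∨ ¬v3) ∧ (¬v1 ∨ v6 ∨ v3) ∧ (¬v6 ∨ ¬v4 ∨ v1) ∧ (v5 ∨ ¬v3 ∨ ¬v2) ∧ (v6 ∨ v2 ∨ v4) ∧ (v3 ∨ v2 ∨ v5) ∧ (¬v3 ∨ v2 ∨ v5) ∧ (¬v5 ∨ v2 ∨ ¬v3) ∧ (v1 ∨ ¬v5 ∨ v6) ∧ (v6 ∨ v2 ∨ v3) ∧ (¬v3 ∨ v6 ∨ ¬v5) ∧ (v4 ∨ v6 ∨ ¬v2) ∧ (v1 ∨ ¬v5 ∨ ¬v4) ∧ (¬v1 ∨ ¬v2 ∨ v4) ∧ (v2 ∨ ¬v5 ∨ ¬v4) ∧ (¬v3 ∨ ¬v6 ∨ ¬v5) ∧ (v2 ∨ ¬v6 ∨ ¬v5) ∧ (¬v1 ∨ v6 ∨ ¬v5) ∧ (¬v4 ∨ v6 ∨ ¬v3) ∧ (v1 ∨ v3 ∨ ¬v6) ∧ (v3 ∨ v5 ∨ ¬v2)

v1 ↦ True,  v2 ↦ True,  v3 ↦ False,  v4 ↦ True,  v5 ↦ True,  v6 ↦ True

Suppose v3 = False.
Suppose v5 = True.
Suppose v2 = True.
Suppose v1 = True.
The clause (v6) is unit, so v6 = True.
The clause (v4) is unit, so v4 = True.
This assignment satisfies each clause.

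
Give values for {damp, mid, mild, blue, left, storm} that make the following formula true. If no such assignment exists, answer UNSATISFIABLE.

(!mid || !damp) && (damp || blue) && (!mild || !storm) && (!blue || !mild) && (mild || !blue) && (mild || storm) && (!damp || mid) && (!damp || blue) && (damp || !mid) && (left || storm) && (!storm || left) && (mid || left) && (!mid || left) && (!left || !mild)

Branch on mid: set mid = false.
From the singleton clause (!damp), damp = false.
From the singleton clause (blue), blue = true.
From the singleton clause (!mild), mild = false.
Now (mild) is unsatisfied and unit — conflict.
Undo mid and try mid = true.
From the singleton clause (!damp), damp = false.
Now (damp) is unsatisfied and unit — conflict.
Neither mid = true nor mid = false works.

UNSATISFIABLE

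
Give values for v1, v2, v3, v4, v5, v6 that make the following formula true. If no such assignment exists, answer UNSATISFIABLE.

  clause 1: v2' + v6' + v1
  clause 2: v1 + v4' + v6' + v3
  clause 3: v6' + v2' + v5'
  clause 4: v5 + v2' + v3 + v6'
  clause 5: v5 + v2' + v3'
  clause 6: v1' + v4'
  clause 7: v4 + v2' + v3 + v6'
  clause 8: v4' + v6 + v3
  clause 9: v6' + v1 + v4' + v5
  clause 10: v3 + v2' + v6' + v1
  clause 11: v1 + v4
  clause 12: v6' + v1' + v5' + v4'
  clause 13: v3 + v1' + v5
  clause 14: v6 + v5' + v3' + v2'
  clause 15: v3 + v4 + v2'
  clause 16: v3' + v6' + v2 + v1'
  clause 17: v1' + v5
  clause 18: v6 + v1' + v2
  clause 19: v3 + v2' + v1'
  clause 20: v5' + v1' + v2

Suppose v1 = 0.
(v4) alone gives v4 = 1.
Suppose v2 = 0.
Suppose v6 = 0.
(v3) alone gives v3 = 1.
All clauses hold; v5 can take either value.

v1: 0, v2: 0, v3: 1, v4: 1, v5: 1, v6: 0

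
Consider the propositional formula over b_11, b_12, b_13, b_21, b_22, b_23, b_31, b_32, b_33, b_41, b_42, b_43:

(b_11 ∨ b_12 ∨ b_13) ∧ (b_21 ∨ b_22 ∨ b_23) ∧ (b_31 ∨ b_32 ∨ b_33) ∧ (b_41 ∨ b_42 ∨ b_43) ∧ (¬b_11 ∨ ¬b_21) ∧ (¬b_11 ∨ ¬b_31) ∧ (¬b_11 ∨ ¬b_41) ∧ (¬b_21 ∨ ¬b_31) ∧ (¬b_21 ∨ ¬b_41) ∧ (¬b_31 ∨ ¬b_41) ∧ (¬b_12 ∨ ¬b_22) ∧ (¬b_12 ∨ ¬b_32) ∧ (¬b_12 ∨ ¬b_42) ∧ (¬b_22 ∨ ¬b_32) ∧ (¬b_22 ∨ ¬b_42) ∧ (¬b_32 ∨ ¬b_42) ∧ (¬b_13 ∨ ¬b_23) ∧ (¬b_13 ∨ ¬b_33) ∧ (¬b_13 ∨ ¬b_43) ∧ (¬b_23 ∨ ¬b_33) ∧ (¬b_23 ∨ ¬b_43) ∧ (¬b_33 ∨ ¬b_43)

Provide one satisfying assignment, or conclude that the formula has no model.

Try b_11 = False.
Try b_12 = True.
(¬b_22) alone gives b_22 = False.
(¬b_32) alone gives b_32 = False.
(¬b_42) alone gives b_42 = False.
Try b_21 = True.
(¬b_31) alone gives b_31 = False.
(b_33) alone gives b_33 = True.
(¬b_41) alone gives b_41 = False.
(b_43) alone gives b_43 = True.
That conflicts with the unit clause (¬b_43).
So b_21 must be the other value — set b_21 = False.
(b_23) alone gives b_23 = True.
(¬b_13) alone gives b_13 = False.
(¬b_33) alone gives b_33 = False.
(b_31) alone gives b_31 = True.
(¬b_41) alone gives b_41 = False.
(b_43) alone gives b_43 = True.
That conflicts with the unit clause (¬b_43).
Either choice for b_21 ends in contradiction.
So b_12 must be the other value — set b_12 = False.
(b_13) alone gives b_13 = True.
(¬b_23) alone gives b_23 = False.
(¬b_33) alone gives b_33 = False.
(¬b_43) alone gives b_43 = False.
Try b_21 = True.
(¬b_31) alone gives b_31 = False.
(b_32) alone gives b_32 = True.
(¬b_41) alone gives b_41 = False.
(b_42) alone gives b_42 = True.
That conflicts with the unit clause (¬b_42).
So b_21 must be the other value — set b_21 = False.
(b_22) alone gives b_22 = True.
(¬b_32) alone gives b_32 = False.
(b_31) alone gives b_31 = True.
(¬b_41) alone gives b_41 = False.
(b_42) alone gives b_42 = True.
That conflicts with the unit clause (¬b_42).
Either choice for b_21 ends in contradiction.
Either choice for b_12 ends in contradiction.
So b_11 must be the other value — set b_11 = True.
(¬b_21) alone gives b_21 = False.
(¬b_31) alone gives b_31 = False.
(¬b_41) alone gives b_41 = False.
Try b_22 = True.
(¬b_12) alone gives b_12 = False.
(¬b_32) alone gives b_32 = False.
(b_33) alone gives b_33 = True.
(¬b_42) alone gives b_42 = False.
(b_43) alone gives b_43 = True.
That conflicts with the unit clause (¬b_43).
So b_22 must be the other value — set b_22 = False.
(b_23) alone gives b_23 = True.
(¬b_13) alone gives b_13 = False.
(¬b_33) alone gives b_33 = False.
(b_32) alone gives b_32 = True.
(¬b_12) alone gives b_12 = False.
(¬b_42) alone gives b_42 = False.
(b_43) alone gives b_43 = True.
That conflicts with the unit clause (¬b_43).
Either choice for b_22 ends in contradiction.
Either choice for b_11 ends in contradiction.

UNSATISFIABLE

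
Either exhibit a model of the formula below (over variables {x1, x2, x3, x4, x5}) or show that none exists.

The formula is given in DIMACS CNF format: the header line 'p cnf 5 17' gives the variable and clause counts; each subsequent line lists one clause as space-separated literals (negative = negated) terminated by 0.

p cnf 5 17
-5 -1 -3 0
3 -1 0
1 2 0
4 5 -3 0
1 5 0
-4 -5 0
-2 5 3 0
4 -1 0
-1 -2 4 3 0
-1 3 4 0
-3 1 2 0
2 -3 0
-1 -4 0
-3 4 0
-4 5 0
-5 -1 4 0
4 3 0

Try x3 = True.
From the singleton clause (x2), x2 = True.
From the singleton clause (x4), x4 = True.
From the singleton clause (¬x5), x5 = False.
That conflicts with the unit clause (x5).
That branch fails; take x3 = False instead.
From the singleton clause (¬x1), x1 = False.
From the singleton clause (x2), x2 = True.
From the singleton clause (x5), x5 = True.
From the singleton clause (¬x4), x4 = False.
That conflicts with the unit clause (x4).
Both values of x3 lead to a conflict.

UNSATISFIABLE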